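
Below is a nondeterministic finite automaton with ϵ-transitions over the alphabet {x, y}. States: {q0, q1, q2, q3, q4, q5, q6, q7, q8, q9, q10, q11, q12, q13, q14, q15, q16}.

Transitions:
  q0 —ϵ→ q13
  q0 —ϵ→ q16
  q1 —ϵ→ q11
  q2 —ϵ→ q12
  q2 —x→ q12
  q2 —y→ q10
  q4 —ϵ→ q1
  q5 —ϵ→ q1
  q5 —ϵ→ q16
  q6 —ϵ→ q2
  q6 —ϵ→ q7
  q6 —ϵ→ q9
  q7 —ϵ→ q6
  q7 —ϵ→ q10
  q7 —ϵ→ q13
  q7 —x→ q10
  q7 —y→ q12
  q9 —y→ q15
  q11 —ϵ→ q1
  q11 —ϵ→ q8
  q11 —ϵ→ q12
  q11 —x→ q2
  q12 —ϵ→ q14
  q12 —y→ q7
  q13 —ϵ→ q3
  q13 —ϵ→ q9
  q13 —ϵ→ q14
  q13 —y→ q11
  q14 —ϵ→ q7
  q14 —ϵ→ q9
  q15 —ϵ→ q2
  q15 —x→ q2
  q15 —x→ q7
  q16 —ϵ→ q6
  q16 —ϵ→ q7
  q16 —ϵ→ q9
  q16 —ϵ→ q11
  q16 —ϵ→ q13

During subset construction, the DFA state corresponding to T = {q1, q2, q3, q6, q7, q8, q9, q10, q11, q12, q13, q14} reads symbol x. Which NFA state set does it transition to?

q2 on x → {q12}.
q7 on x → {q10}.
q11 on x → {q2}.
No x-transition from q1, q3, q6, q8, q9, q10, q12, q13, q14.
Union after reading x: {q2, q10, q12}.
Now take the ϵ-closure:
From q12 via ϵ: add q14.
From q14 via ϵ: add q7, q9.
From q7 via ϵ: add q6, q13.
From q13 via ϵ: add q3.
No new states can be added; the closed set is {q2, q3, q6, q7, q9, q10, q12, q13, q14}.

{q2, q3, q6, q7, q9, q10, q12, q13, q14}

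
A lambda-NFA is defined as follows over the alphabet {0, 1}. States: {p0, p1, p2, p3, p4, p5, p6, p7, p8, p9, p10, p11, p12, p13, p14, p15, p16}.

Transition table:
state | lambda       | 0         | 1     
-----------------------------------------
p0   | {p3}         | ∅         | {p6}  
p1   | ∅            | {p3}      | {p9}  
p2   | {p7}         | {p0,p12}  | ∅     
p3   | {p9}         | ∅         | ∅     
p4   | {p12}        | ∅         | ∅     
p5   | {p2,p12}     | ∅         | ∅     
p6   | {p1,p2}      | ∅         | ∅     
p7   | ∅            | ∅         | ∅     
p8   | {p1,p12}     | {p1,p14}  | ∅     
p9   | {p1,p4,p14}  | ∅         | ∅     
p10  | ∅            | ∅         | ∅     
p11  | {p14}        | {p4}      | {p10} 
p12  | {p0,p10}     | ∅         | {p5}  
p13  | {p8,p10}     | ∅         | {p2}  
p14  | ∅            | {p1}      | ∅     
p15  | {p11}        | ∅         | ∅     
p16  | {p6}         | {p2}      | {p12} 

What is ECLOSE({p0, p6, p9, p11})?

{p0, p1, p2, p3, p4, p6, p7, p9, p10, p11, p12, p14}

Start with {p0, p6, p9, p11}.
From p0 via lambda: add p3.
From p6 via lambda: add p1, p2.
From p9 via lambda: add p4, p14.
From p2 via lambda: add p7.
From p4 via lambda: add p12.
From p12 via lambda: add p10.
No new states can be added; the closed set is {p0, p1, p2, p3, p4, p6, p7, p9, p10, p11, p12, p14}.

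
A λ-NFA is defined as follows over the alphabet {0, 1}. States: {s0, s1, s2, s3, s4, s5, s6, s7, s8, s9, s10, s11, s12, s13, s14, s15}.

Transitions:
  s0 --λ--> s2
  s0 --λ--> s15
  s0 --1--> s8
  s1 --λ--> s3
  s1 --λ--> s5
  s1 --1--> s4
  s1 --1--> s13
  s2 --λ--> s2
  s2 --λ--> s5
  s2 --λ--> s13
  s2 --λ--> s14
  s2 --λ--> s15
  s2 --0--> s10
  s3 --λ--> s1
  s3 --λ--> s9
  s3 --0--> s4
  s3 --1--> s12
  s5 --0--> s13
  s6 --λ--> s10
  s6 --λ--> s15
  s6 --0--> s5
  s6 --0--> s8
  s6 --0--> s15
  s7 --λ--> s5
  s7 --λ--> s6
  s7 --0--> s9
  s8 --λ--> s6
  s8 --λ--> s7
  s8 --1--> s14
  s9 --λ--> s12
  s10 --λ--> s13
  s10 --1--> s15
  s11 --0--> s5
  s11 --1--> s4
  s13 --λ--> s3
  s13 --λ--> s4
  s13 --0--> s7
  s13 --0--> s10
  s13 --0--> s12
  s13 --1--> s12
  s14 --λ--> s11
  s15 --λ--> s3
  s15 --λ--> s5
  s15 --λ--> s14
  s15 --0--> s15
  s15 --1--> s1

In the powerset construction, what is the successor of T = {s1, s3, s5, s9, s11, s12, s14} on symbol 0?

s3 on 0 → {s4}.
s5 on 0 → {s13}.
s11 on 0 → {s5}.
No 0-transition from s1, s9, s12, s14.
Union after reading 0: {s4, s5, s13}.
Now take the λ-closure:
From s13 via λ: add s3.
From s3 via λ: add s1, s9.
From s9 via λ: add s12.
No new states can be added; the closed set is {s1, s3, s4, s5, s9, s12, s13}.

{s1, s3, s4, s5, s9, s12, s13}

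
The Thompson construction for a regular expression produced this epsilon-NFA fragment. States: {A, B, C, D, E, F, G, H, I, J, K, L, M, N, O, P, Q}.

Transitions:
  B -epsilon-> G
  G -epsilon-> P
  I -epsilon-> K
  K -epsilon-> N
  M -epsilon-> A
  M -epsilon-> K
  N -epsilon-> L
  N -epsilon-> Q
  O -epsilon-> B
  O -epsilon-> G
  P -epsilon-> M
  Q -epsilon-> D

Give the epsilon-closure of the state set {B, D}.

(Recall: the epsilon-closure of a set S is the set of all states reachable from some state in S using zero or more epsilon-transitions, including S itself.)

{A, B, D, G, K, L, M, N, P, Q}

Start with {B, D}.
From B via epsilon: add G.
From G via epsilon: add P.
From P via epsilon: add M.
From M via epsilon: add A, K.
From K via epsilon: add N.
From N via epsilon: add L, Q.
No new states can be added; the closed set is {A, B, D, G, K, L, M, N, P, Q}.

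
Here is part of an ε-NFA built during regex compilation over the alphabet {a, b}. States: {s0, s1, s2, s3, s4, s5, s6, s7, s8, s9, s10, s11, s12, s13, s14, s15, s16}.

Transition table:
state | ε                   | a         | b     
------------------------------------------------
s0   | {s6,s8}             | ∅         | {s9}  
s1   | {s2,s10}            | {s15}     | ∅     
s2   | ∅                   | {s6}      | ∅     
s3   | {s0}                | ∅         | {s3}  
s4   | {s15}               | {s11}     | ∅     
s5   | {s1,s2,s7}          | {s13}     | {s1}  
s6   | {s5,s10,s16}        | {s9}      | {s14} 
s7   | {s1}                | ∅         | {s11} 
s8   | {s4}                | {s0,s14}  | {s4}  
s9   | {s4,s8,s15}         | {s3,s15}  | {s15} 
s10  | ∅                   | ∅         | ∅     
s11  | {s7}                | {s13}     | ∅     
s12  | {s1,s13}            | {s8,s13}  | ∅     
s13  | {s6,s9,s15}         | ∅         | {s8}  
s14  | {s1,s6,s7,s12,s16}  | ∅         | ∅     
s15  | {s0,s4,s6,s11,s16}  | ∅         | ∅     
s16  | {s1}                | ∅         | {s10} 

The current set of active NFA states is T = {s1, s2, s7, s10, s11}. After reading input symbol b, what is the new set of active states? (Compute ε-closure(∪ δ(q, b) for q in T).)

s7 on b → {s11}.
No b-transition from s1, s2, s10, s11.
Union after reading b: {s11}.
Now take the ε-closure:
From s11 via ε: add s7.
From s7 via ε: add s1.
From s1 via ε: add s2, s10.
No new states can be added; the closed set is {s1, s2, s7, s10, s11}.

{s1, s2, s7, s10, s11}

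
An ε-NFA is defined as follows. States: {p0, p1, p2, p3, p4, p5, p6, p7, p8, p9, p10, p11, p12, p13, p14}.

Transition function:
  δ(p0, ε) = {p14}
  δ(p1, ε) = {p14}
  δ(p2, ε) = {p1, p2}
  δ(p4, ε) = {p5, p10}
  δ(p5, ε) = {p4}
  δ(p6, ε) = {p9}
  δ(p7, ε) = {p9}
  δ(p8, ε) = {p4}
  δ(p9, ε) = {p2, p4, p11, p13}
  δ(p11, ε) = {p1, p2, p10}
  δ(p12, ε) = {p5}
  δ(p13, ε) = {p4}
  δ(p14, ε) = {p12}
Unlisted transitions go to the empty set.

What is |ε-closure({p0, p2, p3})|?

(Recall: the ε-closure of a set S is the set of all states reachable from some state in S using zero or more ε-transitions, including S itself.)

9

Start with {p0, p2, p3}.
From p0 via ε: add p14.
From p2 via ε: add p1.
From p14 via ε: add p12.
From p12 via ε: add p5.
From p5 via ε: add p4.
From p4 via ε: add p10.
ε-closure = {p0, p1, p2, p3, p4, p5, p10, p12, p14}, which has 9 states.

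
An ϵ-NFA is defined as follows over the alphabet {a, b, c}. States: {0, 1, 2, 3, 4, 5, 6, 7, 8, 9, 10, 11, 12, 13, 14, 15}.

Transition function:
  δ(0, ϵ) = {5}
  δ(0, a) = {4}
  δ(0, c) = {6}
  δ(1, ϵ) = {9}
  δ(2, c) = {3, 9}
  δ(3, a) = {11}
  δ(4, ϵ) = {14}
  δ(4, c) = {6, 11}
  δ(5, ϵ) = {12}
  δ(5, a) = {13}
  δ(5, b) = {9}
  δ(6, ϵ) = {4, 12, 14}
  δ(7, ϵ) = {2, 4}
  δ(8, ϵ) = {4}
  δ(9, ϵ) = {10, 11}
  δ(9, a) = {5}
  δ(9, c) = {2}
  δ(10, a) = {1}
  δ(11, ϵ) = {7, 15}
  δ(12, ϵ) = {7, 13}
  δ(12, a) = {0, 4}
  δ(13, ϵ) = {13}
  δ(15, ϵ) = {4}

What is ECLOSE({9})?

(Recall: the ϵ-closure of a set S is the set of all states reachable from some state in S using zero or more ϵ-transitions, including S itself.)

{2, 4, 7, 9, 10, 11, 14, 15}

Start with {9}.
From 9 via ϵ: add 10, 11.
From 11 via ϵ: add 7, 15.
From 7 via ϵ: add 2, 4.
From 4 via ϵ: add 14.
No new states can be added; the closed set is {2, 4, 7, 9, 10, 11, 14, 15}.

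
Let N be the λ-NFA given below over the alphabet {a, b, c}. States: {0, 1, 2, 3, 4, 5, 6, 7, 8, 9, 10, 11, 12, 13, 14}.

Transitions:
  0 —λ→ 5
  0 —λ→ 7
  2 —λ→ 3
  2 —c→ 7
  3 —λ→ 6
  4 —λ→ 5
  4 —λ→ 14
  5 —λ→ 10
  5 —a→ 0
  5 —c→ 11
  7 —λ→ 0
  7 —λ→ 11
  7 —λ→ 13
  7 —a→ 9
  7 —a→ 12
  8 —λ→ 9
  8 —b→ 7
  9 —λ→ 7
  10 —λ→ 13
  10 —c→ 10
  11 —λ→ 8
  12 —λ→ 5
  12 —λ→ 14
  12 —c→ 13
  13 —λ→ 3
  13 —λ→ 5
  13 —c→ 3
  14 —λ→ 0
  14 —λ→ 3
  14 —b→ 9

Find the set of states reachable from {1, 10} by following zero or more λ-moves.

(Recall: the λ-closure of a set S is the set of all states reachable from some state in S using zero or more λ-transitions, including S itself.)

Start with {1, 10}.
From 10 via λ: add 13.
From 13 via λ: add 3, 5.
From 3 via λ: add 6.
No new states can be added; the closed set is {1, 3, 5, 6, 10, 13}.

{1, 3, 5, 6, 10, 13}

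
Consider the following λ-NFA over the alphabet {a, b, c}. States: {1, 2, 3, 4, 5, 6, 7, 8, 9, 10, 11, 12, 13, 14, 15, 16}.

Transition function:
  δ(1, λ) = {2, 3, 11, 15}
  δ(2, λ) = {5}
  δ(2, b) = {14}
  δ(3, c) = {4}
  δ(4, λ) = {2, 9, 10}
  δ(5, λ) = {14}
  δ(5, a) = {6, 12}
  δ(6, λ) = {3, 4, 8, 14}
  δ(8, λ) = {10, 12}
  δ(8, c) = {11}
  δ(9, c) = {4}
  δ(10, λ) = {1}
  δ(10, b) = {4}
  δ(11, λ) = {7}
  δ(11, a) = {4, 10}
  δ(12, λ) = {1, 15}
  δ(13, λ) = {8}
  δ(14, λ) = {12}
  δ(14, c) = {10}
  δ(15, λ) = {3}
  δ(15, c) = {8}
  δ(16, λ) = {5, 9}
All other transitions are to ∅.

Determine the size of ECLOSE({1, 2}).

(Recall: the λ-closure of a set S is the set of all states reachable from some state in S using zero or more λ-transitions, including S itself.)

Start with {1, 2}.
From 1 via λ: add 3, 11, 15.
From 2 via λ: add 5.
From 5 via λ: add 14.
From 11 via λ: add 7.
From 14 via λ: add 12.
λ-closure = {1, 2, 3, 5, 7, 11, 12, 14, 15}, which has 9 states.

9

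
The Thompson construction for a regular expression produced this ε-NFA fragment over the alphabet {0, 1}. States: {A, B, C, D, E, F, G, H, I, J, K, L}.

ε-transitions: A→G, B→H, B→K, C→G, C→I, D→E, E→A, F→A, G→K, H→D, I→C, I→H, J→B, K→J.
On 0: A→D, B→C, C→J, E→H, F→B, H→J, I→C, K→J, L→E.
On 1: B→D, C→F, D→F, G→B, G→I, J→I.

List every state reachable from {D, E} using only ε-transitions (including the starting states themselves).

Start with {D, E}.
From E via ε: add A.
From A via ε: add G.
From G via ε: add K.
From K via ε: add J.
From J via ε: add B.
From B via ε: add H.
No new states can be added; the closed set is {A, B, D, E, G, H, J, K}.

{A, B, D, E, G, H, J, K}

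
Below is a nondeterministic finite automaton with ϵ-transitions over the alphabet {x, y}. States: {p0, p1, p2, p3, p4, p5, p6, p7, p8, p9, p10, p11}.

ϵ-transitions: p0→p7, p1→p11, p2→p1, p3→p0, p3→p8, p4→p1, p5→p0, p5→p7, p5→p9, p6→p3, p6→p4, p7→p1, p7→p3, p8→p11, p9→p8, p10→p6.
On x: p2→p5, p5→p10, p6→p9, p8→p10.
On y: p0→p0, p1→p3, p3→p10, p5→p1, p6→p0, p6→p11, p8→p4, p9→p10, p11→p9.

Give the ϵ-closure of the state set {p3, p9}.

Start with {p3, p9}.
From p3 via ϵ: add p0, p8.
From p0 via ϵ: add p7.
From p8 via ϵ: add p11.
From p7 via ϵ: add p1.
No new states can be added; the closed set is {p0, p1, p3, p7, p8, p9, p11}.

{p0, p1, p3, p7, p8, p9, p11}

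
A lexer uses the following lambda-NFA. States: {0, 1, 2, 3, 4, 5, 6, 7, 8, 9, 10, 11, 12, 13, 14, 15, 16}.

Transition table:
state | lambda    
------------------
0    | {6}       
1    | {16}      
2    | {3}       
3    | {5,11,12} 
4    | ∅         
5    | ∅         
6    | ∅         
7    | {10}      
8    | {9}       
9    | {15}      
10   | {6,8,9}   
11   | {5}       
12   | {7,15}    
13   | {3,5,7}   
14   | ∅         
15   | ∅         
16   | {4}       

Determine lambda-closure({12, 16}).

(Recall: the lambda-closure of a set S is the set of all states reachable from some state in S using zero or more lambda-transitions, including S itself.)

{4, 6, 7, 8, 9, 10, 12, 15, 16}

Start with {12, 16}.
From 12 via lambda: add 7, 15.
From 16 via lambda: add 4.
From 7 via lambda: add 10.
From 10 via lambda: add 6, 8, 9.
No new states can be added; the closed set is {4, 6, 7, 8, 9, 10, 12, 15, 16}.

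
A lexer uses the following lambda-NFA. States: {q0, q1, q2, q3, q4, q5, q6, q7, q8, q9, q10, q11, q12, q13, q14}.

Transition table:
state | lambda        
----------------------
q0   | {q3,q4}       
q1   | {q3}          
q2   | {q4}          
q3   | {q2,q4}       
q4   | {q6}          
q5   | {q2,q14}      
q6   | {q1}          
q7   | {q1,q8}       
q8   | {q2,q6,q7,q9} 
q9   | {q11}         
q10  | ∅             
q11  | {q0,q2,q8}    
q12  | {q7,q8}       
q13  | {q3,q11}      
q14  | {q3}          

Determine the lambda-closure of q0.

Start with {q0}.
From q0 via lambda: add q3, q4.
From q3 via lambda: add q2.
From q4 via lambda: add q6.
From q6 via lambda: add q1.
No new states can be added; the closed set is {q0, q1, q2, q3, q4, q6}.

{q0, q1, q2, q3, q4, q6}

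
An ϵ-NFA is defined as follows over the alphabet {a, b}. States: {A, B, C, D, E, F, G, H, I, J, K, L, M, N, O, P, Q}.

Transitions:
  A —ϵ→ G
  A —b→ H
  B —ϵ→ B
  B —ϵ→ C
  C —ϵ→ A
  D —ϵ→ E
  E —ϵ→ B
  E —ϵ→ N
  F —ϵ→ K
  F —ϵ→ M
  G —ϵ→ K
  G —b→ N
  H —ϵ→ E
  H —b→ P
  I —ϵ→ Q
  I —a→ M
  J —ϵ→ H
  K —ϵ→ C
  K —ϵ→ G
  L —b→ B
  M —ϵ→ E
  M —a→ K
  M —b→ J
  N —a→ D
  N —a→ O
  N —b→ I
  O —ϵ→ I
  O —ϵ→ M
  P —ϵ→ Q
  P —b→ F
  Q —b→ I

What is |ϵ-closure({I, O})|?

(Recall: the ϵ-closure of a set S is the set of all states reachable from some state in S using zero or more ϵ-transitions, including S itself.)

Start with {I, O}.
From I via ϵ: add Q.
From O via ϵ: add M.
From M via ϵ: add E.
From E via ϵ: add B, N.
From B via ϵ: add C.
From C via ϵ: add A.
From A via ϵ: add G.
From G via ϵ: add K.
ϵ-closure = {A, B, C, E, G, I, K, M, N, O, Q}, which has 11 states.

11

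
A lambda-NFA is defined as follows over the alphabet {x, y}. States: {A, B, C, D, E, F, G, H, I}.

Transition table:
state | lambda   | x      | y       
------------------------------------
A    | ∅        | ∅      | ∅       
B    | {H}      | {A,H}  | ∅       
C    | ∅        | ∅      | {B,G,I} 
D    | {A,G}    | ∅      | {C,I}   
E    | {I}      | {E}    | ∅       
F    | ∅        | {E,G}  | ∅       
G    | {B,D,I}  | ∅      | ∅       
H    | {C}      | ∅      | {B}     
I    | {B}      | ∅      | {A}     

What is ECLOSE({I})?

Start with {I}.
From I via lambda: add B.
From B via lambda: add H.
From H via lambda: add C.
No new states can be added; the closed set is {B, C, H, I}.

{B, C, H, I}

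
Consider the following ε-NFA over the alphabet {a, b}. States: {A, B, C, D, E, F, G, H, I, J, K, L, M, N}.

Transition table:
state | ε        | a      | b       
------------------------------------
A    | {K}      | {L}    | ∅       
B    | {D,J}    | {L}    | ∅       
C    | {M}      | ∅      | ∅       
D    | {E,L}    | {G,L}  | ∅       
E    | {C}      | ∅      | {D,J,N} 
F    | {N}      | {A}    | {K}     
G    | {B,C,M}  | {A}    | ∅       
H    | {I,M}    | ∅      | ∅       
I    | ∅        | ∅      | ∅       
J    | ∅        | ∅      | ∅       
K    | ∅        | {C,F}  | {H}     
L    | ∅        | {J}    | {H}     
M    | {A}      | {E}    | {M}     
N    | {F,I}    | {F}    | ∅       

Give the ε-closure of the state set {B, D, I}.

{A, B, C, D, E, I, J, K, L, M}

Start with {B, D, I}.
From B via ε: add J.
From D via ε: add E, L.
From E via ε: add C.
From C via ε: add M.
From M via ε: add A.
From A via ε: add K.
No new states can be added; the closed set is {A, B, C, D, E, I, J, K, L, M}.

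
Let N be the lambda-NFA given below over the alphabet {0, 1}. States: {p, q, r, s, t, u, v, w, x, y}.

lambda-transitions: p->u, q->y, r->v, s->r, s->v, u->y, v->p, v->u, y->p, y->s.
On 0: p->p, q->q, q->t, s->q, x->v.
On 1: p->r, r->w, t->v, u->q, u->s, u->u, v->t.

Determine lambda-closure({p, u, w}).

Start with {p, u, w}.
From u via lambda: add y.
From y via lambda: add s.
From s via lambda: add r, v.
No new states can be added; the closed set is {p, r, s, u, v, w, y}.

{p, r, s, u, v, w, y}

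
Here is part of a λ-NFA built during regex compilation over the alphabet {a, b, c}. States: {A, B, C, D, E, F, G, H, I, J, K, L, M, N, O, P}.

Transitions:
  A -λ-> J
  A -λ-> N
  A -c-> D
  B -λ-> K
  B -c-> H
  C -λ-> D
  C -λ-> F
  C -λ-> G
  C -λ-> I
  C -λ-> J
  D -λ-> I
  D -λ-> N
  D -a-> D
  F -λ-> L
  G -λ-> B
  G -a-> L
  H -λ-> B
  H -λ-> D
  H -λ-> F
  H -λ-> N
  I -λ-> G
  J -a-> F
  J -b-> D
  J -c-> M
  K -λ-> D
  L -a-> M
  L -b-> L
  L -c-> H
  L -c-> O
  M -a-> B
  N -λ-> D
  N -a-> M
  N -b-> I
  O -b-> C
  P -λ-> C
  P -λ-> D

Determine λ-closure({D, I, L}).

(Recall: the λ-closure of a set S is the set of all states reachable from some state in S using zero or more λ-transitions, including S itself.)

Start with {D, I, L}.
From D via λ: add N.
From I via λ: add G.
From G via λ: add B.
From B via λ: add K.
No new states can be added; the closed set is {B, D, G, I, K, L, N}.

{B, D, G, I, K, L, N}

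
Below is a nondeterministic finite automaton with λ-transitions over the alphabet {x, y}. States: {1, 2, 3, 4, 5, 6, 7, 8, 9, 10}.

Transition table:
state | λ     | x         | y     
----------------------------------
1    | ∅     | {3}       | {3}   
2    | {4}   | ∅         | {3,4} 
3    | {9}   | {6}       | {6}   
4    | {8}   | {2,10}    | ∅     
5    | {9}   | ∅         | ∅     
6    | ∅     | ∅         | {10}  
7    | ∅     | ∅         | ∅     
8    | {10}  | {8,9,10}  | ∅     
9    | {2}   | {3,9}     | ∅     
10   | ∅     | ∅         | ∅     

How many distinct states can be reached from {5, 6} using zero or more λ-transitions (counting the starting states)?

Start with {5, 6}.
From 5 via λ: add 9.
From 9 via λ: add 2.
From 2 via λ: add 4.
From 4 via λ: add 8.
From 8 via λ: add 10.
λ-closure = {2, 4, 5, 6, 8, 9, 10}, which has 7 states.

7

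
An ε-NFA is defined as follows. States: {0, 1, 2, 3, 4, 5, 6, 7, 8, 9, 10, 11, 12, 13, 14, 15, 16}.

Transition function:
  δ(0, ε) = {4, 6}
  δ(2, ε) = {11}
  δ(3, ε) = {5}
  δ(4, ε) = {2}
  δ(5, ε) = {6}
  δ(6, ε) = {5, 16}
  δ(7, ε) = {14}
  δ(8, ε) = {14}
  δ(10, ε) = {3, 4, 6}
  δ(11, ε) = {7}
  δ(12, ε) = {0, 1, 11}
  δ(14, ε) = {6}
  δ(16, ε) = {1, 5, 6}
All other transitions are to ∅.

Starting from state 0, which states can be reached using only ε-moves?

Start with {0}.
From 0 via ε: add 4, 6.
From 4 via ε: add 2.
From 6 via ε: add 5, 16.
From 2 via ε: add 11.
From 16 via ε: add 1.
From 11 via ε: add 7.
From 7 via ε: add 14.
No new states can be added; the closed set is {0, 1, 2, 4, 5, 6, 7, 11, 14, 16}.

{0, 1, 2, 4, 5, 6, 7, 11, 14, 16}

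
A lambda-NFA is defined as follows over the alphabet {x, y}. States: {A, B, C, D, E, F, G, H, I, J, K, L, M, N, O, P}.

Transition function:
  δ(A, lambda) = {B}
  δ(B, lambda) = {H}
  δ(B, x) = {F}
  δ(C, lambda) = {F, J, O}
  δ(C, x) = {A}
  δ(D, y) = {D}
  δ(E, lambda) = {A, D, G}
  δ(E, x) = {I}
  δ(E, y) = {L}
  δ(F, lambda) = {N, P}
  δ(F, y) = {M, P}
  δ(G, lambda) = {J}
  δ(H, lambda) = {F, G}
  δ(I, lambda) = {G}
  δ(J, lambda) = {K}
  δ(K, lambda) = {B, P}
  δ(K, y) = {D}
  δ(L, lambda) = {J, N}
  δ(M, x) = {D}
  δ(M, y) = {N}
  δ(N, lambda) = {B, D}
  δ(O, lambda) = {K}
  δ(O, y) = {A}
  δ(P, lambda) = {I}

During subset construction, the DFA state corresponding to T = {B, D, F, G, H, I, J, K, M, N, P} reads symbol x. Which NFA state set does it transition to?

{B, D, F, G, H, I, J, K, N, P}

B on x → {F}.
M on x → {D}.
No x-transition from D, F, G, H, I, J, K, N, P.
Union after reading x: {D, F}.
Now take the lambda-closure:
From F via lambda: add N, P.
From N via lambda: add B.
From P via lambda: add I.
From B via lambda: add H.
From I via lambda: add G.
From G via lambda: add J.
From J via lambda: add K.
No new states can be added; the closed set is {B, D, F, G, H, I, J, K, N, P}.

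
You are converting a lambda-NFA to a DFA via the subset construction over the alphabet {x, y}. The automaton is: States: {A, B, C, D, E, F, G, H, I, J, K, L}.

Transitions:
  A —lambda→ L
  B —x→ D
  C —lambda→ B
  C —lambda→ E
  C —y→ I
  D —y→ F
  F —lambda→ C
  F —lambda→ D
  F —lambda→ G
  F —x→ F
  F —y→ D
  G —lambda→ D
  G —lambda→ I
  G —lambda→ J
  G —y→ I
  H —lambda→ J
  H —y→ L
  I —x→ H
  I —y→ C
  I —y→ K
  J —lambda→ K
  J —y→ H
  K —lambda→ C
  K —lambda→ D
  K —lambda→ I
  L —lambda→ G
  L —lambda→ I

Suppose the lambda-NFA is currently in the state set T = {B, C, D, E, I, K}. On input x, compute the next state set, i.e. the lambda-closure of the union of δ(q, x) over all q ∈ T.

B on x → {D}.
I on x → {H}.
No x-transition from C, D, E, K.
Union after reading x: {D, H}.
Now take the lambda-closure:
From H via lambda: add J.
From J via lambda: add K.
From K via lambda: add C, I.
From C via lambda: add B, E.
No new states can be added; the closed set is {B, C, D, E, H, I, J, K}.

{B, C, D, E, H, I, J, K}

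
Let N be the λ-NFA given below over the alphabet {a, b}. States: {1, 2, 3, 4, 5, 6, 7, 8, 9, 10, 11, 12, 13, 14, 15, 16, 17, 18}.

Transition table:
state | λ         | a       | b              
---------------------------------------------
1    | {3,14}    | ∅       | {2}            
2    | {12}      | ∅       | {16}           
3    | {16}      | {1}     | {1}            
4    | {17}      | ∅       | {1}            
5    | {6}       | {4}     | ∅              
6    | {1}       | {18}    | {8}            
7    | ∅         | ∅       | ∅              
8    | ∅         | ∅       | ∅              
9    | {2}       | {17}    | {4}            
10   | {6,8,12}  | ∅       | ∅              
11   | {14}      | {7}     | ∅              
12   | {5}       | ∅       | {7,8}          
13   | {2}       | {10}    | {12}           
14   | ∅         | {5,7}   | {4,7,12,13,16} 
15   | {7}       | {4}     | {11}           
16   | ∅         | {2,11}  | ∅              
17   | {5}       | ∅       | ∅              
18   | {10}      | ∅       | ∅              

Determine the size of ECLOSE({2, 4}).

Start with {2, 4}.
From 2 via λ: add 12.
From 4 via λ: add 17.
From 12 via λ: add 5.
From 5 via λ: add 6.
From 6 via λ: add 1.
From 1 via λ: add 3, 14.
From 3 via λ: add 16.
λ-closure = {1, 2, 3, 4, 5, 6, 12, 14, 16, 17}, which has 10 states.

10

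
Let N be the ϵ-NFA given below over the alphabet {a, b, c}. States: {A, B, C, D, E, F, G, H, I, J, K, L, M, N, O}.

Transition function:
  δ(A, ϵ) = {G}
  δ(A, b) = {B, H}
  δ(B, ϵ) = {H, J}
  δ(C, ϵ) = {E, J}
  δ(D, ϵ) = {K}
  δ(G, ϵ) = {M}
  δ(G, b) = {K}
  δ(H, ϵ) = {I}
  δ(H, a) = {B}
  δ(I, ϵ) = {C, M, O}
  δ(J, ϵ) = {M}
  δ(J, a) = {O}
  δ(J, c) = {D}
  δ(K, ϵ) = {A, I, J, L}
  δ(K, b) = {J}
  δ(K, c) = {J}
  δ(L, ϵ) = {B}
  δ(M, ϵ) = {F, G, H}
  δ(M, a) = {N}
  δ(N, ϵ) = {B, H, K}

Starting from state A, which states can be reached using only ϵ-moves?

{A, C, E, F, G, H, I, J, M, O}

Start with {A}.
From A via ϵ: add G.
From G via ϵ: add M.
From M via ϵ: add F, H.
From H via ϵ: add I.
From I via ϵ: add C, O.
From C via ϵ: add E, J.
No new states can be added; the closed set is {A, C, E, F, G, H, I, J, M, O}.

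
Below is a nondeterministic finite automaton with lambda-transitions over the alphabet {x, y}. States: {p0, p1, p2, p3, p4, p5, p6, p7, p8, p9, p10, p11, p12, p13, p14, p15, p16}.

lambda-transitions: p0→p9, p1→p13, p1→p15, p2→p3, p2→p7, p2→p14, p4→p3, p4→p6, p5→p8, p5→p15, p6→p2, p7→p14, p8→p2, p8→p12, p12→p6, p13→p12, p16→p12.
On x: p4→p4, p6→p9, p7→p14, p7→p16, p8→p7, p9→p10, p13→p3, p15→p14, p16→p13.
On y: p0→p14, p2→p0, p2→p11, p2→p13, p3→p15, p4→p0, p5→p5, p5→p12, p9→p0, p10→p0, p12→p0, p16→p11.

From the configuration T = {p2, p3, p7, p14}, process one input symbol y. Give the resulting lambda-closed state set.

p2 on y → {p0, p11, p13}.
p3 on y → {p15}.
No y-transition from p7, p14.
Union after reading y: {p0, p11, p13, p15}.
Now take the lambda-closure:
From p0 via lambda: add p9.
From p13 via lambda: add p12.
From p12 via lambda: add p6.
From p6 via lambda: add p2.
From p2 via lambda: add p3, p7, p14.
No new states can be added; the closed set is {p0, p2, p3, p6, p7, p9, p11, p12, p13, p14, p15}.

{p0, p2, p3, p6, p7, p9, p11, p12, p13, p14, p15}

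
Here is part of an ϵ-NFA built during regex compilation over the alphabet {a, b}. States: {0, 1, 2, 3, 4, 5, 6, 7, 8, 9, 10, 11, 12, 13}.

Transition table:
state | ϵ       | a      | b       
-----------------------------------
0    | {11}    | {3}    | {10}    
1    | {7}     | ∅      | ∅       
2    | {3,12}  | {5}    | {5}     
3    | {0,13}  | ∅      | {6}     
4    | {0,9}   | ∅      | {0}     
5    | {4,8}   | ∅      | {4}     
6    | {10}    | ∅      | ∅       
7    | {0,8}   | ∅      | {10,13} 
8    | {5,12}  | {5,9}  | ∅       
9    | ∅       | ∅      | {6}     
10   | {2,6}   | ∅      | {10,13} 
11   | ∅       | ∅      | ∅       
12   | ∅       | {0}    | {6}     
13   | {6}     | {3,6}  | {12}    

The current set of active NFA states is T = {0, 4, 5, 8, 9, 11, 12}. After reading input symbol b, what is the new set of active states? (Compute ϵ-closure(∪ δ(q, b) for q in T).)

0 on b → {10}.
4 on b → {0}.
5 on b → {4}.
9 on b → {6}.
12 on b → {6}.
No b-transition from 8, 11.
Union after reading b: {0, 4, 6, 10}.
Now take the ϵ-closure:
From 0 via ϵ: add 11.
From 4 via ϵ: add 9.
From 10 via ϵ: add 2.
From 2 via ϵ: add 3, 12.
From 3 via ϵ: add 13.
No new states can be added; the closed set is {0, 2, 3, 4, 6, 9, 10, 11, 12, 13}.

{0, 2, 3, 4, 6, 9, 10, 11, 12, 13}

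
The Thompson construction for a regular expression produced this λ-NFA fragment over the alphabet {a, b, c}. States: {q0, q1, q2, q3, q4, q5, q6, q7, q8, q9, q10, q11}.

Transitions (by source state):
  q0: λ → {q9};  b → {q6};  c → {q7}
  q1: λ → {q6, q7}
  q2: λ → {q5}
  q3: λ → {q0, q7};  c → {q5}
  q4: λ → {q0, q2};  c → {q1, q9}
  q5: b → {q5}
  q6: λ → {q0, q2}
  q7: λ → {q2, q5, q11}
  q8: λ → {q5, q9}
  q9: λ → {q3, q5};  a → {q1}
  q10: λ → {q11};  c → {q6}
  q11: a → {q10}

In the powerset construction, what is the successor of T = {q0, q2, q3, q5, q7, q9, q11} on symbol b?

q0 on b → {q6}.
q5 on b → {q5}.
No b-transition from q2, q3, q7, q9, q11.
Union after reading b: {q5, q6}.
Now take the λ-closure:
From q6 via λ: add q0, q2.
From q0 via λ: add q9.
From q9 via λ: add q3.
From q3 via λ: add q7.
From q7 via λ: add q11.
No new states can be added; the closed set is {q0, q2, q3, q5, q6, q7, q9, q11}.

{q0, q2, q3, q5, q6, q7, q9, q11}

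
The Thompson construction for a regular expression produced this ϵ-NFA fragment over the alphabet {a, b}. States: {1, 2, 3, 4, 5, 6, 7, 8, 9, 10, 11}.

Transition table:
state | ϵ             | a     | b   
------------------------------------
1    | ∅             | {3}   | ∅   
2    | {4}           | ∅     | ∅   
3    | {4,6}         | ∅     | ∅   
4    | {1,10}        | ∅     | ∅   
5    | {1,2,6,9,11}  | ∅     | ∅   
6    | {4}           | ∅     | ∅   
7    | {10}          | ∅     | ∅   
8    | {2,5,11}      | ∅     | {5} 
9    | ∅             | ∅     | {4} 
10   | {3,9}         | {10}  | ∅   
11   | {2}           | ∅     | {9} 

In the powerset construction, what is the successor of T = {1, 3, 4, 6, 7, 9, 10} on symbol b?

9 on b → {4}.
No b-transition from 1, 3, 4, 6, 7, 10.
Union after reading b: {4}.
Now take the ϵ-closure:
From 4 via ϵ: add 1, 10.
From 10 via ϵ: add 3, 9.
From 3 via ϵ: add 6.
No new states can be added; the closed set is {1, 3, 4, 6, 9, 10}.

{1, 3, 4, 6, 9, 10}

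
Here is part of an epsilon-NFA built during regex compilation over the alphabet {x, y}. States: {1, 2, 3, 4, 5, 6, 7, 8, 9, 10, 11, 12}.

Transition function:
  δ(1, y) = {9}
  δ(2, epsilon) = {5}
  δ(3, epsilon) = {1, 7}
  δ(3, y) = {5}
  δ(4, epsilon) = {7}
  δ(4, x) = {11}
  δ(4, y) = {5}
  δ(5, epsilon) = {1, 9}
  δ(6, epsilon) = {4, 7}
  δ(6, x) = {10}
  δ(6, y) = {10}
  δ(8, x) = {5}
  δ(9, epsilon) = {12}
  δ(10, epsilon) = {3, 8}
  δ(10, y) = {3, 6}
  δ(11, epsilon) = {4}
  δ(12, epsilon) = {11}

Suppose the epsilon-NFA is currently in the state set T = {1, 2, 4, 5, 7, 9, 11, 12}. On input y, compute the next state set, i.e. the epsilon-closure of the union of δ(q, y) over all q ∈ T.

{1, 4, 5, 7, 9, 11, 12}

1 on y → {9}.
4 on y → {5}.
No y-transition from 2, 5, 7, 9, 11, 12.
Union after reading y: {5, 9}.
Now take the epsilon-closure:
From 5 via epsilon: add 1.
From 9 via epsilon: add 12.
From 12 via epsilon: add 11.
From 11 via epsilon: add 4.
From 4 via epsilon: add 7.
No new states can be added; the closed set is {1, 4, 5, 7, 9, 11, 12}.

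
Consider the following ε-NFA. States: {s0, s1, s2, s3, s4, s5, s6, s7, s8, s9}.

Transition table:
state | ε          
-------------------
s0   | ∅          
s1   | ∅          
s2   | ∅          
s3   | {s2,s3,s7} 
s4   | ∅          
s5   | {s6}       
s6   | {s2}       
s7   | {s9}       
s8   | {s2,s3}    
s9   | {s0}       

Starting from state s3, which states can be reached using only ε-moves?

{s0, s2, s3, s7, s9}

Start with {s3}.
From s3 via ε: add s2, s7.
From s7 via ε: add s9.
From s9 via ε: add s0.
No new states can be added; the closed set is {s0, s2, s3, s7, s9}.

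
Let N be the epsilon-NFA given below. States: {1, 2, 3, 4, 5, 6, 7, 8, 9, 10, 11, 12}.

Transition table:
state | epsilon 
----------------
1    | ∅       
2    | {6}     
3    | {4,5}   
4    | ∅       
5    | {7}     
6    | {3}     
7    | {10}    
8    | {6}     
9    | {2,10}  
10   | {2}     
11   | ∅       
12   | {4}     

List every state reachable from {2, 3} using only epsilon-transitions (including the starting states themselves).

{2, 3, 4, 5, 6, 7, 10}

Start with {2, 3}.
From 2 via epsilon: add 6.
From 3 via epsilon: add 4, 5.
From 5 via epsilon: add 7.
From 7 via epsilon: add 10.
No new states can be added; the closed set is {2, 3, 4, 5, 6, 7, 10}.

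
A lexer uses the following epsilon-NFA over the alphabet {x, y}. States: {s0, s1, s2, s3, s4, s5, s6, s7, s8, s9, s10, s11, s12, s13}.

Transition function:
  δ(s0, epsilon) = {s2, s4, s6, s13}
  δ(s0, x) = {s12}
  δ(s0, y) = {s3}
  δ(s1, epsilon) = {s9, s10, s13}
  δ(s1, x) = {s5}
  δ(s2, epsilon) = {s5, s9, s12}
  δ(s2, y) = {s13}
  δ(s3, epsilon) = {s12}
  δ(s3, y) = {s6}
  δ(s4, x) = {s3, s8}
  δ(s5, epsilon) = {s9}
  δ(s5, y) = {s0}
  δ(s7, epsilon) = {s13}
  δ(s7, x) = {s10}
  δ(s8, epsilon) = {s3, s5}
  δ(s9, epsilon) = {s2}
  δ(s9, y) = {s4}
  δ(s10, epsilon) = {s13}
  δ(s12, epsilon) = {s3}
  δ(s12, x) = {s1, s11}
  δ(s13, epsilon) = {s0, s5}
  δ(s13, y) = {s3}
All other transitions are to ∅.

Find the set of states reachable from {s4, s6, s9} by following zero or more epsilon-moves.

Start with {s4, s6, s9}.
From s9 via epsilon: add s2.
From s2 via epsilon: add s5, s12.
From s12 via epsilon: add s3.
No new states can be added; the closed set is {s2, s3, s4, s5, s6, s9, s12}.

{s2, s3, s4, s5, s6, s9, s12}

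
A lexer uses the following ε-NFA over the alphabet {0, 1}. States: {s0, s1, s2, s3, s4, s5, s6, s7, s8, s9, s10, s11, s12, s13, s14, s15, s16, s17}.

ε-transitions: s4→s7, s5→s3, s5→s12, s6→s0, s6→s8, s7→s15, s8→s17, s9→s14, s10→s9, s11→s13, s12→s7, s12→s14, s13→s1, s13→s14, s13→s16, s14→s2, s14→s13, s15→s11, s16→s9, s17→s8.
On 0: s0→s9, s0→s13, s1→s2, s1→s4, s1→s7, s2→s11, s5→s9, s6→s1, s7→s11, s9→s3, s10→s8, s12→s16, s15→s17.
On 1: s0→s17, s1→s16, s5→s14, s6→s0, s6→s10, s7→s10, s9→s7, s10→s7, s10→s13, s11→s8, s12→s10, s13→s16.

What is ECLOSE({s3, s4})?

Start with {s3, s4}.
From s4 via ε: add s7.
From s7 via ε: add s15.
From s15 via ε: add s11.
From s11 via ε: add s13.
From s13 via ε: add s1, s14, s16.
From s14 via ε: add s2.
From s16 via ε: add s9.
No new states can be added; the closed set is {s1, s2, s3, s4, s7, s9, s11, s13, s14, s15, s16}.

{s1, s2, s3, s4, s7, s9, s11, s13, s14, s15, s16}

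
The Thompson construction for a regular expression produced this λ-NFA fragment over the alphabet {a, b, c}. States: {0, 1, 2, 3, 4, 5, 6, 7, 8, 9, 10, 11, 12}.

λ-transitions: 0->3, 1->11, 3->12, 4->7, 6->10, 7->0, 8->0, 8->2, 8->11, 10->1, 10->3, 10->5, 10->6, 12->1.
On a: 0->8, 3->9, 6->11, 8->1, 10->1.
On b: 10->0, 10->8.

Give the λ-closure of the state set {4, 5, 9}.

{0, 1, 3, 4, 5, 7, 9, 11, 12}

Start with {4, 5, 9}.
From 4 via λ: add 7.
From 7 via λ: add 0.
From 0 via λ: add 3.
From 3 via λ: add 12.
From 12 via λ: add 1.
From 1 via λ: add 11.
No new states can be added; the closed set is {0, 1, 3, 4, 5, 7, 9, 11, 12}.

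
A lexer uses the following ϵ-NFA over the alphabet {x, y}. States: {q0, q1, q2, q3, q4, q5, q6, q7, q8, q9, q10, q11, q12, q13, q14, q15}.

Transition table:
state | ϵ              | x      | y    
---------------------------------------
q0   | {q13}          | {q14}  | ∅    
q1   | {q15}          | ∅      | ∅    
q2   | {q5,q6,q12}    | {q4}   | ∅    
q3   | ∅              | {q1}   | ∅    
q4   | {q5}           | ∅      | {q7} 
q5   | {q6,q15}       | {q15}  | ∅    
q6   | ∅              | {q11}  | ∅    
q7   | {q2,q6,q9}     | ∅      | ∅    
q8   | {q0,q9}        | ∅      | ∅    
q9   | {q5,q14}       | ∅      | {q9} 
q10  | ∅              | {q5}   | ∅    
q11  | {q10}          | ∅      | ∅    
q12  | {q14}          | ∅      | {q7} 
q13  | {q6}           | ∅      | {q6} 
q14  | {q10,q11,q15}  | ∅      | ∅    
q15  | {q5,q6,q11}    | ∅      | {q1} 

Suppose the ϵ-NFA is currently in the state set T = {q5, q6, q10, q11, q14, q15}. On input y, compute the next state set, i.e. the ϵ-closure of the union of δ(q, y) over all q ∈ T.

{q1, q5, q6, q10, q11, q15}

q15 on y → {q1}.
No y-transition from q5, q6, q10, q11, q14.
Union after reading y: {q1}.
Now take the ϵ-closure:
From q1 via ϵ: add q15.
From q15 via ϵ: add q5, q6, q11.
From q11 via ϵ: add q10.
No new states can be added; the closed set is {q1, q5, q6, q10, q11, q15}.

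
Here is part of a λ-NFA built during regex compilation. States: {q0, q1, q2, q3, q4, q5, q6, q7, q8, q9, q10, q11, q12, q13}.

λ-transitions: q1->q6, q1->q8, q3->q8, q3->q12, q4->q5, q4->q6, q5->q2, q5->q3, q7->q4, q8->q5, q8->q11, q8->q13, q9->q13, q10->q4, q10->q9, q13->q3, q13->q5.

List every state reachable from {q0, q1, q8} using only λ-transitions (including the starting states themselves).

{q0, q1, q2, q3, q5, q6, q8, q11, q12, q13}

Start with {q0, q1, q8}.
From q1 via λ: add q6.
From q8 via λ: add q5, q11, q13.
From q5 via λ: add q2, q3.
From q3 via λ: add q12.
No new states can be added; the closed set is {q0, q1, q2, q3, q5, q6, q8, q11, q12, q13}.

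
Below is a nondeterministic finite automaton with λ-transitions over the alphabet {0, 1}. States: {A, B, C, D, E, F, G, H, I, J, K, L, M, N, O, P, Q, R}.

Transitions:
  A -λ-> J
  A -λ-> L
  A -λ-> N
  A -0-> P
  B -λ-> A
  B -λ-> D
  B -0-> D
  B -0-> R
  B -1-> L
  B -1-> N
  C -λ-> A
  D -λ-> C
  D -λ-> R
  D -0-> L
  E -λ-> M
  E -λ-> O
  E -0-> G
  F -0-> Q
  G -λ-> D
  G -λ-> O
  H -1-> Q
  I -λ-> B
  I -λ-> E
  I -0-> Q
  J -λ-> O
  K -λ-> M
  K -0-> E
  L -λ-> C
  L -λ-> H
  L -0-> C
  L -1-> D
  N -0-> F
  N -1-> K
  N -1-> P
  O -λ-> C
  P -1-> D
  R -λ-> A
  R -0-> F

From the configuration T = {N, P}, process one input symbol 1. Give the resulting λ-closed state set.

{A, C, D, H, J, K, L, M, N, O, P, R}

N on 1 → {K, P}.
P on 1 → {D}.
Union after reading 1: {D, K, P}.
Now take the λ-closure:
From D via λ: add C, R.
From K via λ: add M.
From C via λ: add A.
From A via λ: add J, L, N.
From J via λ: add O.
From L via λ: add H.
No new states can be added; the closed set is {A, C, D, H, J, K, L, M, N, O, P, R}.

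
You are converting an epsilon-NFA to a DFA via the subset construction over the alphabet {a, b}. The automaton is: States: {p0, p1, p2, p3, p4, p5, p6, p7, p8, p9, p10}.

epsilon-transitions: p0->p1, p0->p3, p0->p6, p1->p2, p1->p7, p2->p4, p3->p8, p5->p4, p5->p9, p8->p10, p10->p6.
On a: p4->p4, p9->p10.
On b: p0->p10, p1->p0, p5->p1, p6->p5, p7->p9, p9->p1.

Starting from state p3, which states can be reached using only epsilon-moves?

{p3, p6, p8, p10}

Start with {p3}.
From p3 via epsilon: add p8.
From p8 via epsilon: add p10.
From p10 via epsilon: add p6.
No new states can be added; the closed set is {p3, p6, p8, p10}.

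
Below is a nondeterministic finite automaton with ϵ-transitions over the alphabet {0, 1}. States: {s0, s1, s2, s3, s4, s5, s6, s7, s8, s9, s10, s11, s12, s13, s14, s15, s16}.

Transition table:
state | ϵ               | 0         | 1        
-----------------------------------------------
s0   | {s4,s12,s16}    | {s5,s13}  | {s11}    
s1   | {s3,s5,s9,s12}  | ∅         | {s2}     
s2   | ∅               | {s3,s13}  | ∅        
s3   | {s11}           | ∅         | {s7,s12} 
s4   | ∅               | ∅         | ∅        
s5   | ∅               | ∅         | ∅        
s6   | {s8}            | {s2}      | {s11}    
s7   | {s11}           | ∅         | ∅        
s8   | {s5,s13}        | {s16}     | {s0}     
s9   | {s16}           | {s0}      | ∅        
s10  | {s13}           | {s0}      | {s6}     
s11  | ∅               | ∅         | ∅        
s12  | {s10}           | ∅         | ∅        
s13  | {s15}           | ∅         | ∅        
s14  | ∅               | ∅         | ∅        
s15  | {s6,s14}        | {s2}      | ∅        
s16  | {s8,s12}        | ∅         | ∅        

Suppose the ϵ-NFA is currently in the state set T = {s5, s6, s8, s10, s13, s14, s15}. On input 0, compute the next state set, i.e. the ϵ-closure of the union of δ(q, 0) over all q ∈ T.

{s0, s2, s4, s5, s6, s8, s10, s12, s13, s14, s15, s16}

s6 on 0 → {s2}.
s8 on 0 → {s16}.
s10 on 0 → {s0}.
s15 on 0 → {s2}.
No 0-transition from s5, s13, s14.
Union after reading 0: {s0, s2, s16}.
Now take the ϵ-closure:
From s0 via ϵ: add s4, s12.
From s16 via ϵ: add s8.
From s8 via ϵ: add s5, s13.
From s12 via ϵ: add s10.
From s13 via ϵ: add s15.
From s15 via ϵ: add s6, s14.
No new states can be added; the closed set is {s0, s2, s4, s5, s6, s8, s10, s12, s13, s14, s15, s16}.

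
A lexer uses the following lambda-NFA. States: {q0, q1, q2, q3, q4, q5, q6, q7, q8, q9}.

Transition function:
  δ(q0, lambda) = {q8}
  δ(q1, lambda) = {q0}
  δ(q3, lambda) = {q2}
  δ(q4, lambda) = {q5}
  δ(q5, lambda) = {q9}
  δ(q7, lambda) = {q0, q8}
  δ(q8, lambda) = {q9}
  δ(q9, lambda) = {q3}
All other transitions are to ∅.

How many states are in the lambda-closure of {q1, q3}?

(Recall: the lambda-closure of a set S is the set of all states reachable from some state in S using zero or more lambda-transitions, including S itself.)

Start with {q1, q3}.
From q1 via lambda: add q0.
From q3 via lambda: add q2.
From q0 via lambda: add q8.
From q8 via lambda: add q9.
lambda-closure = {q0, q1, q2, q3, q8, q9}, which has 6 states.

6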